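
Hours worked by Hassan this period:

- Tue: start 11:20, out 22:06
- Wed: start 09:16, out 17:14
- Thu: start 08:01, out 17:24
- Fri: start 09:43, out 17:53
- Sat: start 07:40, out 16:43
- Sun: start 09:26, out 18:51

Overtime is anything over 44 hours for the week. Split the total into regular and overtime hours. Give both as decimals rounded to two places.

Tue: 11:20–22:06 = 10 h 46 min
Wed: 09:16–17:14 = 7 h 58 min
Thu: 08:01–17:24 = 9 h 23 min
Fri: 09:43–17:53 = 8 h 10 min
Sat: 07:40–16:43 = 9 h 3 min
Sun: 09:26–18:51 = 9 h 25 min
Total worked: 54 h 45 min = 54.75 h.
Threshold 44 h → overtime 10 h 45 min, regular 44 h 0 min.

Regular 44.00 hours, overtime 10.75 hours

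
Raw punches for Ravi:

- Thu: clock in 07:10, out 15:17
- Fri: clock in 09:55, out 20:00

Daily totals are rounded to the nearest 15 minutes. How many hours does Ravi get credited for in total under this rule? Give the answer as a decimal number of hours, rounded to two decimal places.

Thu: 07:10–15:17 = 8 h 7 min → rounds to 8 h 0 min
Fri: 09:55–20:00 = 10 h 5 min → rounds to 10 h 0 min
Total credited: 18 h 0 min.

18.00 hours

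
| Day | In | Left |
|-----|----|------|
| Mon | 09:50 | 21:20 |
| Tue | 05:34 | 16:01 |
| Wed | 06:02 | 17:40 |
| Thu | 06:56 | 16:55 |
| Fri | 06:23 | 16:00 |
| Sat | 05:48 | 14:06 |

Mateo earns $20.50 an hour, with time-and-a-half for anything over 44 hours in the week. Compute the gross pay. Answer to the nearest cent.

$1439.61

Mon: 09:50–21:20 = 11 h 30 min
Tue: 05:34–16:01 = 10 h 27 min
Wed: 06:02–17:40 = 11 h 38 min
Thu: 06:56–16:55 = 9 h 59 min
Fri: 06:23–16:00 = 9 h 37 min
Sat: 05:48–14:06 = 8 h 18 min
Total worked: 61 h 29 min = 3689 min.
Regular 44 h 0 min = 2640 min at $20.50/h; overtime 17 h 29 min = 1049 min at $30.75/h.
Pay = (2640 × $20.50 + 1049 × $30.75) ÷ 60 = $1439.61.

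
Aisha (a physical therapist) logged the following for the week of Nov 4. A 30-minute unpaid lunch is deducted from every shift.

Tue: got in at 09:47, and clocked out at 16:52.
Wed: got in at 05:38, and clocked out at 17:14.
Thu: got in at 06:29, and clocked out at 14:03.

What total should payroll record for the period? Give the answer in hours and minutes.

24 h 45 min

Tue: 09:47–16:52 = 7 h 5 min; less 30 min break → 6 h 35 min
Wed: 05:38–17:14 = 11 h 36 min; less 30 min break → 11 h 6 min
Thu: 06:29–14:03 = 7 h 34 min; less 30 min break → 7 h 4 min
Total: 6 h 35 min + 11 h 6 min + 7 h 4 min = 24 h 45 min.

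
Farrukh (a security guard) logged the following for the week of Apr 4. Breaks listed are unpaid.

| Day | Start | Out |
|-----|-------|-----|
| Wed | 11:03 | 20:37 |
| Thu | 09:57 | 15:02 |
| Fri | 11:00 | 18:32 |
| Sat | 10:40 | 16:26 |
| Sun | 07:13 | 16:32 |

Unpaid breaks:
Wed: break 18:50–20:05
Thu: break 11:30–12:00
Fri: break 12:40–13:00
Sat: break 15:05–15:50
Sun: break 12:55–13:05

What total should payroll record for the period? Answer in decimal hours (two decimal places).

Wed: 11:03–20:37 = 9 h 34 min; less 75 min break → 8 h 19 min
Thu: 09:57–15:02 = 5 h 5 min; less 30 min break → 4 h 35 min
Fri: 11:00–18:32 = 7 h 32 min; less 20 min break → 7 h 12 min
Sat: 10:40–16:26 = 5 h 46 min; less 45 min break → 5 h 1 min
Sun: 07:13–16:32 = 9 h 19 min; less 10 min break → 9 h 9 min
Total: 8 h 19 min + 4 h 35 min + 7 h 12 min + 5 h 1 min + 9 h 9 min = 34 h 16 min.

34.27 hours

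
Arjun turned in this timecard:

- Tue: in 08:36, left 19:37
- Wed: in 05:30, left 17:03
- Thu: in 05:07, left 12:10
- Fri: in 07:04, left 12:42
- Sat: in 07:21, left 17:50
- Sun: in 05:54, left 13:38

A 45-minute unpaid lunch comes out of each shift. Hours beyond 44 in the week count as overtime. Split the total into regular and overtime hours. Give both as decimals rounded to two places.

Tue: 08:36–19:37 = 11 h 1 min; less 45 min break → 10 h 16 min
Wed: 05:30–17:03 = 11 h 33 min; less 45 min break → 10 h 48 min
Thu: 05:07–12:10 = 7 h 3 min; less 45 min break → 6 h 18 min
Fri: 07:04–12:42 = 5 h 38 min; less 45 min break → 4 h 53 min
Sat: 07:21–17:50 = 10 h 29 min; less 45 min break → 9 h 44 min
Sun: 05:54–13:38 = 7 h 44 min; less 45 min break → 6 h 59 min
Total worked: 48 h 58 min = 48.97 h.
Threshold 44 h → overtime 4 h 58 min, regular 44 h 0 min.

Regular 44.00 hours, overtime 4.97 hours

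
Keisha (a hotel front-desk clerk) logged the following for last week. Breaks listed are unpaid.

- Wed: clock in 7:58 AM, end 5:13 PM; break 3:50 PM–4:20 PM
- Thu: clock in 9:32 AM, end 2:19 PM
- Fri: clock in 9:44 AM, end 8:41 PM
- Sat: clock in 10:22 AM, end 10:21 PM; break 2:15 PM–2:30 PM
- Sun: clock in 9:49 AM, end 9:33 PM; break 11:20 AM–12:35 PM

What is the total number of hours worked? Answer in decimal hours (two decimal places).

46.70 hours

Wed: 7:58 AM–5:13 PM = 9 h 15 min; less 30 min break → 8 h 45 min
Thu: 9:32 AM–2:19 PM = 4 h 47 min
Fri: 9:44 AM–8:41 PM = 10 h 57 min
Sat: 10:22 AM–10:21 PM = 11 h 59 min; less 15 min break → 11 h 44 min
Sun: 9:49 AM–9:33 PM = 11 h 44 min; less 75 min break → 10 h 29 min
Total: 8 h 45 min + 4 h 47 min + 10 h 57 min + 11 h 44 min + 10 h 29 min = 46 h 42 min.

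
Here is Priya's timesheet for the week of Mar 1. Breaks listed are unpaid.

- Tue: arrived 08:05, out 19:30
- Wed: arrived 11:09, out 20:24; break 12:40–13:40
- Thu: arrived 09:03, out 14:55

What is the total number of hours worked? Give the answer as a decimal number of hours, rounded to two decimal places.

25.53 hours

Tue: 08:05–19:30 = 11 h 25 min
Wed: 11:09–20:24 = 9 h 15 min; less 60 min break → 8 h 15 min
Thu: 09:03–14:55 = 5 h 52 min
Total: 11 h 25 min + 8 h 15 min + 5 h 52 min = 25 h 32 min.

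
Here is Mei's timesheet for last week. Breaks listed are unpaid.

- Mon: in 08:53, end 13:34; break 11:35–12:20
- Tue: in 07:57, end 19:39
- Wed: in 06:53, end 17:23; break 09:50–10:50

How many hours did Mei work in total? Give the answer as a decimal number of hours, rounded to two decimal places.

Mon: 08:53–13:34 = 4 h 41 min; less 45 min break → 3 h 56 min
Tue: 07:57–19:39 = 11 h 42 min
Wed: 06:53–17:23 = 10 h 30 min; less 60 min break → 9 h 30 min
Total: 3 h 56 min + 11 h 42 min + 9 h 30 min = 25 h 8 min.

25.13 hours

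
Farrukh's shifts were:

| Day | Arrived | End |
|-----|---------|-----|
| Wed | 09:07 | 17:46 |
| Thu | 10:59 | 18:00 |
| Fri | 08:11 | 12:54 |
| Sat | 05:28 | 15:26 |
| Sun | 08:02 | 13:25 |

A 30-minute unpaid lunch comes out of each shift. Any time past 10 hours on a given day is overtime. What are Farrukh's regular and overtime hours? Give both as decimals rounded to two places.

Wed: 09:07–17:46 = 8 h 39 min; less 30 min break → 8 h 9 min
Thu: 10:59–18:00 = 7 h 1 min; less 30 min break → 6 h 31 min
Fri: 08:11–12:54 = 4 h 43 min; less 30 min break → 4 h 13 min
Sat: 05:28–15:26 = 9 h 58 min; less 30 min break → 9 h 28 min
Sun: 08:02–13:25 = 5 h 23 min; less 30 min break → 4 h 53 min
Wed reg 8 h 9 min / OT 0 h 0 min; Thu reg 6 h 31 min / OT 0 h 0 min; Fri reg 4 h 13 min / OT 0 h 0 min; Sat reg 9 h 28 min / OT 0 h 0 min; Sun reg 4 h 53 min / OT 0 h 0 min.
Totals: regular 33 h 14 min, overtime 0 h 0 min.

Regular 33.23 hours, overtime 0.00 hours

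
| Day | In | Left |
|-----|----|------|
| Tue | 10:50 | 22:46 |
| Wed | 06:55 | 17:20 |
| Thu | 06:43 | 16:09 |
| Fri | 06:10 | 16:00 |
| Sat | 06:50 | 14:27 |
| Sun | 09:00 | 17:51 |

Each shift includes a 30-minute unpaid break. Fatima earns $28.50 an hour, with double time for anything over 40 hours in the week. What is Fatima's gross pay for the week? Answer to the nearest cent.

$1999.75

Tue: 10:50–22:46 = 11 h 56 min; less 30 min break → 11 h 26 min
Wed: 06:55–17:20 = 10 h 25 min; less 30 min break → 9 h 55 min
Thu: 06:43–16:09 = 9 h 26 min; less 30 min break → 8 h 56 min
Fri: 06:10–16:00 = 9 h 50 min; less 30 min break → 9 h 20 min
Sat: 06:50–14:27 = 7 h 37 min; less 30 min break → 7 h 7 min
Sun: 09:00–17:51 = 8 h 51 min; less 30 min break → 8 h 21 min
Total worked: 55 h 5 min = 3305 min.
Regular 40 h 0 min = 2400 min at $28.50/h; overtime 15 h 5 min = 905 min at $57.00/h.
Pay = (2400 × $28.50 + 905 × $57.00) ÷ 60 = $1999.75.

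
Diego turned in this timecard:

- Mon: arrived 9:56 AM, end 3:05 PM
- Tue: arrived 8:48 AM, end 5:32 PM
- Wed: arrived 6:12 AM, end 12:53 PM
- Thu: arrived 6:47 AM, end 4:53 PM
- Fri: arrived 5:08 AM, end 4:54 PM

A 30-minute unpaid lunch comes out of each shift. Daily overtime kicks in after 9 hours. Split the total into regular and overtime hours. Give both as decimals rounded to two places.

Regular 37.07 hours, overtime 2.87 hours

Mon: 9:56 AM–3:05 PM = 5 h 9 min; less 30 min break → 4 h 39 min
Tue: 8:48 AM–5:32 PM = 8 h 44 min; less 30 min break → 8 h 14 min
Wed: 6:12 AM–12:53 PM = 6 h 41 min; less 30 min break → 6 h 11 min
Thu: 6:47 AM–4:53 PM = 10 h 6 min; less 30 min break → 9 h 36 min
Fri: 5:08 AM–4:54 PM = 11 h 46 min; less 30 min break → 11 h 16 min
Mon reg 4 h 39 min / OT 0 h 0 min; Tue reg 8 h 14 min / OT 0 h 0 min; Wed reg 6 h 11 min / OT 0 h 0 min; Thu reg 9 h 0 min / OT 0 h 36 min; Fri reg 9 h 0 min / OT 2 h 16 min.
Totals: regular 37 h 4 min, overtime 2 h 52 min.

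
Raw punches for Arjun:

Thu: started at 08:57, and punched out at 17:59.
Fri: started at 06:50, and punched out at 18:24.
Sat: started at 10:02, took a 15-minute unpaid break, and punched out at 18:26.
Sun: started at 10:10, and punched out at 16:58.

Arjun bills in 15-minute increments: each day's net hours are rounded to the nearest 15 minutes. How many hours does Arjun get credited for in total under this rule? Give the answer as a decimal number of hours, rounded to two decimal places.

35.50 hours

Thu: 08:57–17:59 = 9 h 2 min → rounds to 9 h 0 min
Fri: 06:50–18:24 = 11 h 34 min → rounds to 11 h 30 min
Sat: 10:02–18:26 = 8 h 24 min − 15 min = 8 h 9 min → rounds to 8 h 15 min
Sun: 10:10–16:58 = 6 h 48 min → rounds to 6 h 45 min
Total credited: 35 h 30 min.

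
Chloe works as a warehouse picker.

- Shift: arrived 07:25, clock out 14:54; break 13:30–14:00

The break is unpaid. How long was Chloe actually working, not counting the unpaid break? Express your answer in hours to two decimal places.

Shift: 07:25–14:54 = 7 h 29 min; less 30 min break → 6 h 59 min

6.98 hours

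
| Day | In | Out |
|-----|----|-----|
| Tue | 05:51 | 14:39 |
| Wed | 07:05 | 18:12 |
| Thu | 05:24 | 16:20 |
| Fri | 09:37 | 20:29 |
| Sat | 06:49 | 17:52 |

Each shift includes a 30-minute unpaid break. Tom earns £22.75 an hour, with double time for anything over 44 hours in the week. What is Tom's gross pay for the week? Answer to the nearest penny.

£1286.13

Tue: 05:51–14:39 = 8 h 48 min; less 30 min break → 8 h 18 min
Wed: 07:05–18:12 = 11 h 7 min; less 30 min break → 10 h 37 min
Thu: 05:24–16:20 = 10 h 56 min; less 30 min break → 10 h 26 min
Fri: 09:37–20:29 = 10 h 52 min; less 30 min break → 10 h 22 min
Sat: 06:49–17:52 = 11 h 3 min; less 30 min break → 10 h 33 min
Total worked: 50 h 16 min = 3016 min.
Regular 44 h 0 min = 2640 min at £22.75/h; overtime 6 h 16 min = 376 min at £45.50/h.
Pay = (2640 × £22.75 + 376 × £45.50) ÷ 60 = £1286.13.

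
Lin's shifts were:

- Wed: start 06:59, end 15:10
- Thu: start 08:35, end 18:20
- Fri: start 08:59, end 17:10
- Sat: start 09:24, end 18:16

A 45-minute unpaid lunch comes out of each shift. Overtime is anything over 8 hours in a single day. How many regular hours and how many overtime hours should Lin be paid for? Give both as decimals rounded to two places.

Wed: 06:59–15:10 = 8 h 11 min; less 45 min break → 7 h 26 min
Thu: 08:35–18:20 = 9 h 45 min; less 45 min break → 9 h 0 min
Fri: 08:59–17:10 = 8 h 11 min; less 45 min break → 7 h 26 min
Sat: 09:24–18:16 = 8 h 52 min; less 45 min break → 8 h 7 min
Wed reg 7 h 26 min / OT 0 h 0 min; Thu reg 8 h 0 min / OT 1 h 0 min; Fri reg 7 h 26 min / OT 0 h 0 min; Sat reg 8 h 0 min / OT 0 h 7 min.
Totals: regular 30 h 52 min, overtime 1 h 7 min.

Regular 30.87 hours, overtime 1.12 hours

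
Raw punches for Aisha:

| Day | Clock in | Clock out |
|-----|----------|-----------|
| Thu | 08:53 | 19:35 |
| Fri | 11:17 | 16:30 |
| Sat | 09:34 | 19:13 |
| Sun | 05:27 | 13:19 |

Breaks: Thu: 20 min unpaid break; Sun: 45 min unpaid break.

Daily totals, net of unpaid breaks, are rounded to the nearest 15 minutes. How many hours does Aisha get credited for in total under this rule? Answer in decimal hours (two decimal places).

Thu: 08:53–19:35 = 10 h 42 min − 20 min = 10 h 22 min → rounds to 10 h 15 min
Fri: 11:17–16:30 = 5 h 13 min → rounds to 5 h 15 min
Sat: 09:34–19:13 = 9 h 39 min → rounds to 9 h 45 min
Sun: 05:27–13:19 = 7 h 52 min − 45 min = 7 h 7 min → rounds to 7 h 0 min
Total credited: 32 h 15 min.

32.25 hours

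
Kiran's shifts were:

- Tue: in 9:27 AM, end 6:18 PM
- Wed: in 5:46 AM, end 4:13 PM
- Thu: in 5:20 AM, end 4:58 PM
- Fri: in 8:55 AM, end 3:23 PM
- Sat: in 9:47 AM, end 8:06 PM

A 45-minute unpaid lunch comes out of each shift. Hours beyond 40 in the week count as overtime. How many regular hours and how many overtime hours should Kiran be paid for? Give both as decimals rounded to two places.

Tue: 9:27 AM–6:18 PM = 8 h 51 min; less 45 min break → 8 h 6 min
Wed: 5:46 AM–4:13 PM = 10 h 27 min; less 45 min break → 9 h 42 min
Thu: 5:20 AM–4:58 PM = 11 h 38 min; less 45 min break → 10 h 53 min
Fri: 8:55 AM–3:23 PM = 6 h 28 min; less 45 min break → 5 h 43 min
Sat: 9:47 AM–8:06 PM = 10 h 19 min; less 45 min break → 9 h 34 min
Total worked: 43 h 58 min = 43.97 h.
Threshold 40 h → overtime 3 h 58 min, regular 40 h 0 min.

Regular 40.00 hours, overtime 3.97 hours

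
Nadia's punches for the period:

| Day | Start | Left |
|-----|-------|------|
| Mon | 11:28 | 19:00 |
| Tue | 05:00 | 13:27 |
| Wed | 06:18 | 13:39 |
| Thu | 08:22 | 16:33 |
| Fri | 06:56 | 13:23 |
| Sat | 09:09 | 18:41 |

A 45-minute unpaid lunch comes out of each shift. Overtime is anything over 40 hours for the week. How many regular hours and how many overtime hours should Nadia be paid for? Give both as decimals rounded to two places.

Mon: 11:28–19:00 = 7 h 32 min; less 45 min break → 6 h 47 min
Tue: 05:00–13:27 = 8 h 27 min; less 45 min break → 7 h 42 min
Wed: 06:18–13:39 = 7 h 21 min; less 45 min break → 6 h 36 min
Thu: 08:22–16:33 = 8 h 11 min; less 45 min break → 7 h 26 min
Fri: 06:56–13:23 = 6 h 27 min; less 45 min break → 5 h 42 min
Sat: 09:09–18:41 = 9 h 32 min; less 45 min break → 8 h 47 min
Total worked: 43 h 0 min = 43.00 h.
Threshold 40 h → overtime 3 h 0 min, regular 40 h 0 min.

Regular 40.00 hours, overtime 3.00 hours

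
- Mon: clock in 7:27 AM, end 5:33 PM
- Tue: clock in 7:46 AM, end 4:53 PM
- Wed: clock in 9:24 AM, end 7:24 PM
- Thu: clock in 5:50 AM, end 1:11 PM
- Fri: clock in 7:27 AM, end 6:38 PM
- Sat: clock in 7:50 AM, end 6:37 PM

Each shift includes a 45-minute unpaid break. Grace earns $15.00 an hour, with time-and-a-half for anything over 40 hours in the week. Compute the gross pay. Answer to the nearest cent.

Mon: 7:27 AM–5:33 PM = 10 h 6 min; less 45 min break → 9 h 21 min
Tue: 7:46 AM–4:53 PM = 9 h 7 min; less 45 min break → 8 h 22 min
Wed: 9:24 AM–7:24 PM = 10 h 0 min; less 45 min break → 9 h 15 min
Thu: 5:50 AM–1:11 PM = 7 h 21 min; less 45 min break → 6 h 36 min
Fri: 7:27 AM–6:38 PM = 11 h 11 min; less 45 min break → 10 h 26 min
Sat: 7:50 AM–6:37 PM = 10 h 47 min; less 45 min break → 10 h 2 min
Total worked: 54 h 2 min = 3242 min.
Regular 40 h 0 min = 2400 min at $15.00/h; overtime 14 h 2 min = 842 min at $22.50/h.
Pay = (2400 × $15.00 + 842 × $22.50) ÷ 60 = $915.75.

$915.75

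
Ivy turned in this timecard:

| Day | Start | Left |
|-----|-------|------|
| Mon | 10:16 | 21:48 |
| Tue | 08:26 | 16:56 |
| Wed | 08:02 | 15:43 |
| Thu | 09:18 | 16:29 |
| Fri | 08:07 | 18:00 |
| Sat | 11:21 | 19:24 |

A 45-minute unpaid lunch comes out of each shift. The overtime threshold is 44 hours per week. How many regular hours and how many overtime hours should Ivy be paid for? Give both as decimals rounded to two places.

Regular 44.00 hours, overtime 4.33 hours

Mon: 10:16–21:48 = 11 h 32 min; less 45 min break → 10 h 47 min
Tue: 08:26–16:56 = 8 h 30 min; less 45 min break → 7 h 45 min
Wed: 08:02–15:43 = 7 h 41 min; less 45 min break → 6 h 56 min
Thu: 09:18–16:29 = 7 h 11 min; less 45 min break → 6 h 26 min
Fri: 08:07–18:00 = 9 h 53 min; less 45 min break → 9 h 8 min
Sat: 11:21–19:24 = 8 h 3 min; less 45 min break → 7 h 18 min
Total worked: 48 h 20 min = 48.33 h.
Threshold 44 h → overtime 4 h 20 min, regular 44 h 0 min.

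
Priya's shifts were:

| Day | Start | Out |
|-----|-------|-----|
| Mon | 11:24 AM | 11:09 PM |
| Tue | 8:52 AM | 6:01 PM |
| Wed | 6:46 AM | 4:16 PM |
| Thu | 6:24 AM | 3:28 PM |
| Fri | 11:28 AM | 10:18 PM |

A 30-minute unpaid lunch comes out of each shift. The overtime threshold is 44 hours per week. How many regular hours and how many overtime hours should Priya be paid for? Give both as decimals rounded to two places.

Mon: 11:24 AM–11:09 PM = 11 h 45 min; less 30 min break → 11 h 15 min
Tue: 8:52 AM–6:01 PM = 9 h 9 min; less 30 min break → 8 h 39 min
Wed: 6:46 AM–4:16 PM = 9 h 30 min; less 30 min break → 9 h 0 min
Thu: 6:24 AM–3:28 PM = 9 h 4 min; less 30 min break → 8 h 34 min
Fri: 11:28 AM–10:18 PM = 10 h 50 min; less 30 min break → 10 h 20 min
Total worked: 47 h 48 min = 47.80 h.
Threshold 44 h → overtime 3 h 48 min, regular 44 h 0 min.

Regular 44.00 hours, overtime 3.80 hours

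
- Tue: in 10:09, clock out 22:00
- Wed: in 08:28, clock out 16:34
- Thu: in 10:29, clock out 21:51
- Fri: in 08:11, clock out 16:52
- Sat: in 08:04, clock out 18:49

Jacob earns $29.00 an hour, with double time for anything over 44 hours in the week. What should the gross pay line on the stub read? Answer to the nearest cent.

Tue: 10:09–22:00 = 11 h 51 min
Wed: 08:28–16:34 = 8 h 6 min
Thu: 10:29–21:51 = 11 h 22 min
Fri: 08:11–16:52 = 8 h 41 min
Sat: 08:04–18:49 = 10 h 45 min
Total worked: 50 h 45 min = 3045 min.
Regular 44 h 0 min = 2640 min at $29.00/h; overtime 6 h 45 min = 405 min at $58.00/h.
Pay = (2640 × $29.00 + 405 × $58.00) ÷ 60 = $1667.50.

$1667.50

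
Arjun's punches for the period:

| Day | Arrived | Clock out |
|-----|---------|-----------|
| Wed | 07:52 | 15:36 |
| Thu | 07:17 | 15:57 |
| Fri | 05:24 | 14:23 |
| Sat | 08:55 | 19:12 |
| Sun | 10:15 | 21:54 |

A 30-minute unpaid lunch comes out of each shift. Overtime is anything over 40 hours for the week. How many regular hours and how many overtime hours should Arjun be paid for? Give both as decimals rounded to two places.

Wed: 07:52–15:36 = 7 h 44 min; less 30 min break → 7 h 14 min
Thu: 07:17–15:57 = 8 h 40 min; less 30 min break → 8 h 10 min
Fri: 05:24–14:23 = 8 h 59 min; less 30 min break → 8 h 29 min
Sat: 08:55–19:12 = 10 h 17 min; less 30 min break → 9 h 47 min
Sun: 10:15–21:54 = 11 h 39 min; less 30 min break → 11 h 9 min
Total worked: 44 h 49 min = 44.82 h.
Threshold 40 h → overtime 4 h 49 min, regular 40 h 0 min.

Regular 40.00 hours, overtime 4.82 hours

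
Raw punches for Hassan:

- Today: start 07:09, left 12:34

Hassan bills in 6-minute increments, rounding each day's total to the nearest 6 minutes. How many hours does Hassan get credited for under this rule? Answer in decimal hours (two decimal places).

Today: 07:09–12:34 = 5 h 25 min → rounds to 5 h 24 min

5.40 hours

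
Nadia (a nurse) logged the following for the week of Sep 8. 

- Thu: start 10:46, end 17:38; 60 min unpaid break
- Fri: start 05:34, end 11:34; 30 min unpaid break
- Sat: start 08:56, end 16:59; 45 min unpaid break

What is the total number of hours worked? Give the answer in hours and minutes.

18 h 40 min

Thu: 10:46–17:38 = 6 h 52 min; less 60 min break → 5 h 52 min
Fri: 05:34–11:34 = 6 h 0 min; less 30 min break → 5 h 30 min
Sat: 08:56–16:59 = 8 h 3 min; less 45 min break → 7 h 18 min
Total: 5 h 52 min + 5 h 30 min + 7 h 18 min = 18 h 40 min.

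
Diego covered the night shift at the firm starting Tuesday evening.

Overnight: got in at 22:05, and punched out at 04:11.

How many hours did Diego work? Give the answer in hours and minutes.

6 h 6 min

Overnight: 22:05 → midnight = 1 h 55 min; midnight → 04:11 = 4 h 11 min; span 6 h 6 min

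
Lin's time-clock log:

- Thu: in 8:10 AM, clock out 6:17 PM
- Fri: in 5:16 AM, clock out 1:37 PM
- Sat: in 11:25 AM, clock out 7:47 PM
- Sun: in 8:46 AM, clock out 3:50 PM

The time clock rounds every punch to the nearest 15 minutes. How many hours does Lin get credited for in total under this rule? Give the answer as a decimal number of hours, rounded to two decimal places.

Thu: in 8:10 AM→8:15 AM, out 6:17 PM→6:15 PM; 10 h 0 min
Fri: in 5:16 AM→5:15 AM, out 1:37 PM→1:30 PM; 8 h 15 min
Sat: in 11:25 AM→11:30 AM, out 7:47 PM→7:45 PM; 8 h 15 min
Sun: in 8:46 AM→8:45 AM, out 3:50 PM→3:45 PM; 7 h 0 min
Total credited: 33 h 30 min.

33.50 hours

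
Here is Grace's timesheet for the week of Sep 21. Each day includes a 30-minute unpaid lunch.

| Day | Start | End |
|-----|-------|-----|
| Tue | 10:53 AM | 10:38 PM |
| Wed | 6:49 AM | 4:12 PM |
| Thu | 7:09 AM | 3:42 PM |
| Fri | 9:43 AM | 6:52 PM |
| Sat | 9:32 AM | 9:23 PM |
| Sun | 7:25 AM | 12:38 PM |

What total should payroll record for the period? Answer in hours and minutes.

52 h 54 min

Tue: 10:53 AM–10:38 PM = 11 h 45 min; less 30 min break → 11 h 15 min
Wed: 6:49 AM–4:12 PM = 9 h 23 min; less 30 min break → 8 h 53 min
Thu: 7:09 AM–3:42 PM = 8 h 33 min; less 30 min break → 8 h 3 min
Fri: 9:43 AM–6:52 PM = 9 h 9 min; less 30 min break → 8 h 39 min
Sat: 9:32 AM–9:23 PM = 11 h 51 min; less 30 min break → 11 h 21 min
Sun: 7:25 AM–12:38 PM = 5 h 13 min; less 30 min break → 4 h 43 min
Total: 11 h 15 min + 8 h 53 min + 8 h 3 min + 8 h 39 min + 11 h 21 min + 4 h 43 min = 52 h 54 min.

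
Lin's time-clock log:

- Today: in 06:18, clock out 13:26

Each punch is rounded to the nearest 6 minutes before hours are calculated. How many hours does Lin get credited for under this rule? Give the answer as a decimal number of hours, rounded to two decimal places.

Today: in 06:18→06:18, out 13:26→13:24; 7 h 6 min

7.10 hours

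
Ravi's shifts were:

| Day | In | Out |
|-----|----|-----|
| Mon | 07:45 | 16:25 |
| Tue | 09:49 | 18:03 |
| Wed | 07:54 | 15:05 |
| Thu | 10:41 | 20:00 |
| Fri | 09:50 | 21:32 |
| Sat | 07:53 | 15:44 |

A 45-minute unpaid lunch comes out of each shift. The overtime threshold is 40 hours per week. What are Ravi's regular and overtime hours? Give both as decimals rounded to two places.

Mon: 07:45–16:25 = 8 h 40 min; less 45 min break → 7 h 55 min
Tue: 09:49–18:03 = 8 h 14 min; less 45 min break → 7 h 29 min
Wed: 07:54–15:05 = 7 h 11 min; less 45 min break → 6 h 26 min
Thu: 10:41–20:00 = 9 h 19 min; less 45 min break → 8 h 34 min
Fri: 09:50–21:32 = 11 h 42 min; less 45 min break → 10 h 57 min
Sat: 07:53–15:44 = 7 h 51 min; less 45 min break → 7 h 6 min
Total worked: 48 h 27 min = 48.45 h.
Threshold 40 h → overtime 8 h 27 min, regular 40 h 0 min.

Regular 40.00 hours, overtime 8.45 hours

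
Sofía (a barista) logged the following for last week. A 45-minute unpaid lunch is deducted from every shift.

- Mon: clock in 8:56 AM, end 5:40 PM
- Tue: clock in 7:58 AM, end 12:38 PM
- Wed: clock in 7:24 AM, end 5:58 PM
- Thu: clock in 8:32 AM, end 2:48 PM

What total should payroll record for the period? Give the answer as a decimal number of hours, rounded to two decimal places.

Mon: 8:56 AM–5:40 PM = 8 h 44 min; less 45 min break → 7 h 59 min
Tue: 7:58 AM–12:38 PM = 4 h 40 min; less 45 min break → 3 h 55 min
Wed: 7:24 AM–5:58 PM = 10 h 34 min; less 45 min break → 9 h 49 min
Thu: 8:32 AM–2:48 PM = 6 h 16 min; less 45 min break → 5 h 31 min
Total: 7 h 59 min + 3 h 55 min + 9 h 49 min + 5 h 31 min = 27 h 14 min.

27.23 hours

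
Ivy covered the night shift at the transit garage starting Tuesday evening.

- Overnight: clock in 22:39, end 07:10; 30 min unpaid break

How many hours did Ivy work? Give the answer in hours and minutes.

8 h 1 min

Overnight: 22:39 → midnight = 1 h 21 min; midnight → 07:10 = 7 h 10 min; span 8 h 31 min; less 30 min break → 8 h 1 min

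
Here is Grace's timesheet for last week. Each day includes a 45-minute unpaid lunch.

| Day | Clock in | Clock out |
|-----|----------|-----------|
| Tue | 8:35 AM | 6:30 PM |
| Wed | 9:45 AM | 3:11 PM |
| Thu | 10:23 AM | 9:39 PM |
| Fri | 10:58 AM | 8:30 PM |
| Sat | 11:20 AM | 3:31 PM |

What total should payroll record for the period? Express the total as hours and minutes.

36 h 35 min

Tue: 8:35 AM–6:30 PM = 9 h 55 min; less 45 min break → 9 h 10 min
Wed: 9:45 AM–3:11 PM = 5 h 26 min; less 45 min break → 4 h 41 min
Thu: 10:23 AM–9:39 PM = 11 h 16 min; less 45 min break → 10 h 31 min
Fri: 10:58 AM–8:30 PM = 9 h 32 min; less 45 min break → 8 h 47 min
Sat: 11:20 AM–3:31 PM = 4 h 11 min; less 45 min break → 3 h 26 min
Total: 9 h 10 min + 4 h 41 min + 10 h 31 min + 8 h 47 min + 3 h 26 min = 36 h 35 min.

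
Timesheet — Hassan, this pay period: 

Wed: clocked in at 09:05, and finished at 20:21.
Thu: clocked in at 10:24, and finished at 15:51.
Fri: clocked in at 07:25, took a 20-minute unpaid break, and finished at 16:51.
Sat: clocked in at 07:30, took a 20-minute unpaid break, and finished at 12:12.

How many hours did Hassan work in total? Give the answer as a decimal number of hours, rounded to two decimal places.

Wed: 09:05–20:21 = 11 h 16 min
Thu: 10:24–15:51 = 5 h 27 min
Fri: 07:25–16:51 = 9 h 26 min; less 20 min break → 9 h 6 min
Sat: 07:30–12:12 = 4 h 42 min; less 20 min break → 4 h 22 min
Total: 11 h 16 min + 5 h 27 min + 9 h 6 min + 4 h 22 min = 30 h 11 min.

30.18 hours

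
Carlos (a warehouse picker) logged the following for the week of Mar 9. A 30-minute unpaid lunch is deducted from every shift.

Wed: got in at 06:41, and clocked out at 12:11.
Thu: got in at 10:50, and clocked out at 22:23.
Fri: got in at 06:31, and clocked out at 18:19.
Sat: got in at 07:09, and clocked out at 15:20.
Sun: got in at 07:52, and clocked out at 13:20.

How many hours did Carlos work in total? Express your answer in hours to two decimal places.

40.00 hours

Wed: 06:41–12:11 = 5 h 30 min; less 30 min break → 5 h 0 min
Thu: 10:50–22:23 = 11 h 33 min; less 30 min break → 11 h 3 min
Fri: 06:31–18:19 = 11 h 48 min; less 30 min break → 11 h 18 min
Sat: 07:09–15:20 = 8 h 11 min; less 30 min break → 7 h 41 min
Sun: 07:52–13:20 = 5 h 28 min; less 30 min break → 4 h 58 min
Total: 5 h 0 min + 11 h 3 min + 11 h 18 min + 7 h 41 min + 4 h 58 min = 40 h 0 min.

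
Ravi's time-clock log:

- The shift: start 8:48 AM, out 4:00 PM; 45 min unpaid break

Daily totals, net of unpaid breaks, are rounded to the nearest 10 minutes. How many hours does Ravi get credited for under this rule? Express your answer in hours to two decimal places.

The shift: 8:48 AM–4:00 PM = 7 h 12 min − 45 min = 6 h 27 min → rounds to 6 h 30 min

6.50 hours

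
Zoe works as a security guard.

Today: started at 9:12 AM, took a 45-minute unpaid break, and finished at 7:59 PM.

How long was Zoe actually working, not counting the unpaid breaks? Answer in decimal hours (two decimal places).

10.03 hours

Today: 9:12 AM–7:59 PM = 10 h 47 min; less 45 min break → 10 h 2 min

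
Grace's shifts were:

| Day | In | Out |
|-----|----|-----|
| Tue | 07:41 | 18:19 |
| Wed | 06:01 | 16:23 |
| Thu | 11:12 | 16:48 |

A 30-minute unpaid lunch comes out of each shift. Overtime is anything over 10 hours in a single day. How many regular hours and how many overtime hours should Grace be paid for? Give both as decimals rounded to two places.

Tue: 07:41–18:19 = 10 h 38 min; less 30 min break → 10 h 8 min
Wed: 06:01–16:23 = 10 h 22 min; less 30 min break → 9 h 52 min
Thu: 11:12–16:48 = 5 h 36 min; less 30 min break → 5 h 6 min
Tue reg 10 h 0 min / OT 0 h 8 min; Wed reg 9 h 52 min / OT 0 h 0 min; Thu reg 5 h 6 min / OT 0 h 0 min.
Totals: regular 24 h 58 min, overtime 0 h 8 min.

Regular 24.97 hours, overtime 0.13 hours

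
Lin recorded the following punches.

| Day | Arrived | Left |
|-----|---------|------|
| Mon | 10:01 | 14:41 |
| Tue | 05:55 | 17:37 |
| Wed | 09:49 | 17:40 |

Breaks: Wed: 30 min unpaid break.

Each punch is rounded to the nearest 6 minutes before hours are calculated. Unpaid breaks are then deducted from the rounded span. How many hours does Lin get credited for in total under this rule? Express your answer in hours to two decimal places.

23.80 hours

Mon: in 10:01→10:00, out 14:41→14:42; 4 h 42 min
Tue: in 05:55→05:54, out 17:37→17:36; 11 h 42 min
Wed: in 09:49→09:48, out 17:40→17:42; 7 h 54 min − 30 min = 7 h 24 min
Total credited: 23 h 48 min.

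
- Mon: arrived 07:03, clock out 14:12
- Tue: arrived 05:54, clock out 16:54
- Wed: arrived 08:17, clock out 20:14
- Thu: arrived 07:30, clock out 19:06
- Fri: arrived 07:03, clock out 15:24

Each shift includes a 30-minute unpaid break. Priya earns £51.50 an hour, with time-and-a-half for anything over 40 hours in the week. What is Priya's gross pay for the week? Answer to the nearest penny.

Mon: 07:03–14:12 = 7 h 9 min; less 30 min break → 6 h 39 min
Tue: 05:54–16:54 = 11 h 0 min; less 30 min break → 10 h 30 min
Wed: 08:17–20:14 = 11 h 57 min; less 30 min break → 11 h 27 min
Thu: 07:30–19:06 = 11 h 36 min; less 30 min break → 11 h 6 min
Fri: 07:03–15:24 = 8 h 21 min; less 30 min break → 7 h 51 min
Total worked: 47 h 33 min = 2853 min.
Regular 40 h 0 min = 2400 min at £51.50/h; overtime 7 h 33 min = 453 min at £77.25/h.
Pay = (2400 × £51.50 + 453 × £77.25) ÷ 60 = £2643.24.

£2643.24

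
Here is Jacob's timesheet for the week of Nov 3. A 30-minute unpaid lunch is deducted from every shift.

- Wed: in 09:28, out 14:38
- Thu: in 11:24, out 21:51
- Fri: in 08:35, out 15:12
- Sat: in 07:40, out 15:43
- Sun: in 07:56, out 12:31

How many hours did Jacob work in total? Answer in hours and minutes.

Wed: 09:28–14:38 = 5 h 10 min; less 30 min break → 4 h 40 min
Thu: 11:24–21:51 = 10 h 27 min; less 30 min break → 9 h 57 min
Fri: 08:35–15:12 = 6 h 37 min; less 30 min break → 6 h 7 min
Sat: 07:40–15:43 = 8 h 3 min; less 30 min break → 7 h 33 min
Sun: 07:56–12:31 = 4 h 35 min; less 30 min break → 4 h 5 min
Total: 4 h 40 min + 9 h 57 min + 6 h 7 min + 7 h 33 min + 4 h 5 min = 32 h 22 min.

32 h 22 min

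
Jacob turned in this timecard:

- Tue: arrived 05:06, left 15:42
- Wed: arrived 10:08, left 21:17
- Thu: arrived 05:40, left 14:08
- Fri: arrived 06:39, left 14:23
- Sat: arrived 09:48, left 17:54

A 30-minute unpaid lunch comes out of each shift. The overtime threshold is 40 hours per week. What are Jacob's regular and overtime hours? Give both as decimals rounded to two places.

Tue: 05:06–15:42 = 10 h 36 min; less 30 min break → 10 h 6 min
Wed: 10:08–21:17 = 11 h 9 min; less 30 min break → 10 h 39 min
Thu: 05:40–14:08 = 8 h 28 min; less 30 min break → 7 h 58 min
Fri: 06:39–14:23 = 7 h 44 min; less 30 min break → 7 h 14 min
Sat: 09:48–17:54 = 8 h 6 min; less 30 min break → 7 h 36 min
Total worked: 43 h 33 min = 43.55 h.
Threshold 40 h → overtime 3 h 33 min, regular 40 h 0 min.

Regular 40.00 hours, overtime 3.55 hours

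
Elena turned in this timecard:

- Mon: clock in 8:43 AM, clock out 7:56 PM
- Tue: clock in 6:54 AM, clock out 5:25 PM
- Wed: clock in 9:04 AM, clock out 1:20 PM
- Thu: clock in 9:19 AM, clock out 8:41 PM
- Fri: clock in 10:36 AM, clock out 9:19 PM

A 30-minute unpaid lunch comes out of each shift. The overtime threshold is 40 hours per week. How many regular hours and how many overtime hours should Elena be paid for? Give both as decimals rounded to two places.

Regular 40.00 hours, overtime 5.58 hours

Mon: 8:43 AM–7:56 PM = 11 h 13 min; less 30 min break → 10 h 43 min
Tue: 6:54 AM–5:25 PM = 10 h 31 min; less 30 min break → 10 h 1 min
Wed: 9:04 AM–1:20 PM = 4 h 16 min; less 30 min break → 3 h 46 min
Thu: 9:19 AM–8:41 PM = 11 h 22 min; less 30 min break → 10 h 52 min
Fri: 10:36 AM–9:19 PM = 10 h 43 min; less 30 min break → 10 h 13 min
Total worked: 45 h 35 min = 45.58 h.
Threshold 40 h → overtime 5 h 35 min, regular 40 h 0 min.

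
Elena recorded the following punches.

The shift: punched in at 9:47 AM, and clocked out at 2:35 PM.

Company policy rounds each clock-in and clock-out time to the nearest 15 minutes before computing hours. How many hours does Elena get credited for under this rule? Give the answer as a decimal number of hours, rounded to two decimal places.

The shift: in 9:47 AM→9:45 AM, out 2:35 PM→2:30 PM; 4 h 45 min

4.75 hours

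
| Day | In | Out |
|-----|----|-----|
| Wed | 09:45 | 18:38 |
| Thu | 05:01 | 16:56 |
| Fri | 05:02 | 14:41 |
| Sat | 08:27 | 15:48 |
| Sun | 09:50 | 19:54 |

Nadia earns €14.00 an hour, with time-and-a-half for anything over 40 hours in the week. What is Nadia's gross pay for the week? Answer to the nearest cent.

Wed: 09:45–18:38 = 8 h 53 min
Thu: 05:01–16:56 = 11 h 55 min
Fri: 05:02–14:41 = 9 h 39 min
Sat: 08:27–15:48 = 7 h 21 min
Sun: 09:50–19:54 = 10 h 4 min
Total worked: 47 h 52 min = 2872 min.
Regular 40 h 0 min = 2400 min at €14.00/h; overtime 7 h 52 min = 472 min at €21.00/h.
Pay = (2400 × €14.00 + 472 × €21.00) ÷ 60 = €725.20.

€725.20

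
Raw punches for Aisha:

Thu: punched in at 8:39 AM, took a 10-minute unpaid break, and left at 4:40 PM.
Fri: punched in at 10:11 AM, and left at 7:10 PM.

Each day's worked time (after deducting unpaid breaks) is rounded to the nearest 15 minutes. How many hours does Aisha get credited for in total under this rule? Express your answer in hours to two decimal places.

Thu: 8:39 AM–4:40 PM = 8 h 1 min − 10 min = 7 h 51 min → rounds to 7 h 45 min
Fri: 10:11 AM–7:10 PM = 8 h 59 min → rounds to 9 h 0 min
Total credited: 16 h 45 min.

16.75 hours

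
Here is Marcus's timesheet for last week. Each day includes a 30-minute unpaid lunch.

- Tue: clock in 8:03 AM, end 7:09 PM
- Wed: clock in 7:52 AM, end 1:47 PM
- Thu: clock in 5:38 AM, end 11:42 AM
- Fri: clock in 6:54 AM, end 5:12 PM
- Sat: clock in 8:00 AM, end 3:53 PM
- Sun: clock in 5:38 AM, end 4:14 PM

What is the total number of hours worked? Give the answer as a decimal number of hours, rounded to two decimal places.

48.87 hours

Tue: 8:03 AM–7:09 PM = 11 h 6 min; less 30 min break → 10 h 36 min
Wed: 7:52 AM–1:47 PM = 5 h 55 min; less 30 min break → 5 h 25 min
Thu: 5:38 AM–11:42 AM = 6 h 4 min; less 30 min break → 5 h 34 min
Fri: 6:54 AM–5:12 PM = 10 h 18 min; less 30 min break → 9 h 48 min
Sat: 8:00 AM–3:53 PM = 7 h 53 min; less 30 min break → 7 h 23 min
Sun: 5:38 AM–4:14 PM = 10 h 36 min; less 30 min break → 10 h 6 min
Total: 10 h 36 min + 5 h 25 min + 5 h 34 min + 9 h 48 min + 7 h 23 min + 10 h 6 min = 48 h 52 min.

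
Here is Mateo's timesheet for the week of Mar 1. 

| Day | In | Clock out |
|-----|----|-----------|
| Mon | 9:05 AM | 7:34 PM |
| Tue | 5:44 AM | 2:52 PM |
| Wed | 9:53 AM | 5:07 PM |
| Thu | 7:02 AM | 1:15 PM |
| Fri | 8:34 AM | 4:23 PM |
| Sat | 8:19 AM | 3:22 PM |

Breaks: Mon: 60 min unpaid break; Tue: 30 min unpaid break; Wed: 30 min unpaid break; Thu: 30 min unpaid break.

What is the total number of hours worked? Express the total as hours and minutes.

Mon: 9:05 AM–7:34 PM = 10 h 29 min; less 60 min break → 9 h 29 min
Tue: 5:44 AM–2:52 PM = 9 h 8 min; less 30 min break → 8 h 38 min
Wed: 9:53 AM–5:07 PM = 7 h 14 min; less 30 min break → 6 h 44 min
Thu: 7:02 AM–1:15 PM = 6 h 13 min; less 30 min break → 5 h 43 min
Fri: 8:34 AM–4:23 PM = 7 h 49 min
Sat: 8:19 AM–3:22 PM = 7 h 3 min
Total: 9 h 29 min + 8 h 38 min + 6 h 44 min + 5 h 43 min + 7 h 49 min + 7 h 3 min = 45 h 26 min.

45 h 26 min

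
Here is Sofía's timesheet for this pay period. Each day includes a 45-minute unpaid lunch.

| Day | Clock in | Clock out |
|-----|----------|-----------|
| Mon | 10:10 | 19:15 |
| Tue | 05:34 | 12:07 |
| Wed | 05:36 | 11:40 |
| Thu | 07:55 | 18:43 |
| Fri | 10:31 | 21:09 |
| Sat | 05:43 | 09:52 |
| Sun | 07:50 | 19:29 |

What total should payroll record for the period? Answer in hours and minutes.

53 h 41 min

Mon: 10:10–19:15 = 9 h 5 min; less 45 min break → 8 h 20 min
Tue: 05:34–12:07 = 6 h 33 min; less 45 min break → 5 h 48 min
Wed: 05:36–11:40 = 6 h 4 min; less 45 min break → 5 h 19 min
Thu: 07:55–18:43 = 10 h 48 min; less 45 min break → 10 h 3 min
Fri: 10:31–21:09 = 10 h 38 min; less 45 min break → 9 h 53 min
Sat: 05:43–09:52 = 4 h 9 min; less 45 min break → 3 h 24 min
Sun: 07:50–19:29 = 11 h 39 min; less 45 min break → 10 h 54 min
Total: 8 h 20 min + 5 h 48 min + 5 h 19 min + 10 h 3 min + 9 h 53 min + 3 h 24 min + 10 h 54 min = 53 h 41 min.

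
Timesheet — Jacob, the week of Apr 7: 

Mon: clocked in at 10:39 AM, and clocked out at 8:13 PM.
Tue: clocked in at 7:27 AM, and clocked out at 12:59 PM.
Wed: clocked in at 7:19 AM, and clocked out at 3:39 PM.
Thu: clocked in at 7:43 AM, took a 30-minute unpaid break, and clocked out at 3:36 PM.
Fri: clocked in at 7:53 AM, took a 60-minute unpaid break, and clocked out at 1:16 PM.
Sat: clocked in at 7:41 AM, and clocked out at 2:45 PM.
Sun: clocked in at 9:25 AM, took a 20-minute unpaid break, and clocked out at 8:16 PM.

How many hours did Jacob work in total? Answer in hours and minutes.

52 h 47 min

Mon: 10:39 AM–8:13 PM = 9 h 34 min
Tue: 7:27 AM–12:59 PM = 5 h 32 min
Wed: 7:19 AM–3:39 PM = 8 h 20 min
Thu: 7:43 AM–3:36 PM = 7 h 53 min; less 30 min break → 7 h 23 min
Fri: 7:53 AM–1:16 PM = 5 h 23 min; less 60 min break → 4 h 23 min
Sat: 7:41 AM–2:45 PM = 7 h 4 min
Sun: 9:25 AM–8:16 PM = 10 h 51 min; less 20 min break → 10 h 31 min
Total: 9 h 34 min + 5 h 32 min + 8 h 20 min + 7 h 23 min + 4 h 23 min + 7 h 4 min + 10 h 31 min = 52 h 47 min.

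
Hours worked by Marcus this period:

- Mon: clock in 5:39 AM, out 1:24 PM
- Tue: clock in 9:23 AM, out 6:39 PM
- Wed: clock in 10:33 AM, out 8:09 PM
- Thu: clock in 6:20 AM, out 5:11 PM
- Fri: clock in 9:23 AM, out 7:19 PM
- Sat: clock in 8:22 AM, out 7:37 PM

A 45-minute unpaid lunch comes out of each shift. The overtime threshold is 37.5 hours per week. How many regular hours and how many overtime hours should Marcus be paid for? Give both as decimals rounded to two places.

Regular 37.50 hours, overtime 16.65 hours

Mon: 5:39 AM–1:24 PM = 7 h 45 min; less 45 min break → 7 h 0 min
Tue: 9:23 AM–6:39 PM = 9 h 16 min; less 45 min break → 8 h 31 min
Wed: 10:33 AM–8:09 PM = 9 h 36 min; less 45 min break → 8 h 51 min
Thu: 6:20 AM–5:11 PM = 10 h 51 min; less 45 min break → 10 h 6 min
Fri: 9:23 AM–7:19 PM = 9 h 56 min; less 45 min break → 9 h 11 min
Sat: 8:22 AM–7:37 PM = 11 h 15 min; less 45 min break → 10 h 30 min
Total worked: 54 h 9 min = 54.15 h.
Threshold 37.5 h → overtime 16 h 39 min, regular 37 h 30 min.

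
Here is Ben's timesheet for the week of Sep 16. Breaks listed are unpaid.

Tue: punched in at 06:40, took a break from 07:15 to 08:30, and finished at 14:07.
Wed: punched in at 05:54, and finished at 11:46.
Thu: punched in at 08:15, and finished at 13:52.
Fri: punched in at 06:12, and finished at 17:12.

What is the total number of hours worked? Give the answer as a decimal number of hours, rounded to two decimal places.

28.68 hours

Tue: 06:40–14:07 = 7 h 27 min; less 75 min break → 6 h 12 min
Wed: 05:54–11:46 = 5 h 52 min
Thu: 08:15–13:52 = 5 h 37 min
Fri: 06:12–17:12 = 11 h 0 min
Total: 6 h 12 min + 5 h 52 min + 5 h 37 min + 11 h 0 min = 28 h 41 min.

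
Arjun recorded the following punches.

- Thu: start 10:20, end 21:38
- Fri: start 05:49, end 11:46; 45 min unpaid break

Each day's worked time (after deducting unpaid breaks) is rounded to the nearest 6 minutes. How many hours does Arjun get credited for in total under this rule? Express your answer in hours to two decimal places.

Thu: 10:20–21:38 = 11 h 18 min → rounds to 11 h 18 min
Fri: 05:49–11:46 = 5 h 57 min − 45 min = 5 h 12 min → rounds to 5 h 12 min
Total credited: 16 h 30 min.

16.50 hours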